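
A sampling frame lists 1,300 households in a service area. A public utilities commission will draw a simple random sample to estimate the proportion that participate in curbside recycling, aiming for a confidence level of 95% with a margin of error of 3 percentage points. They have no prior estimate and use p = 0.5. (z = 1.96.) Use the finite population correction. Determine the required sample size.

587

Unadjusted: n₀ = 1.96² × 0.50 × 0.50 / 0.030² ≈ 1067.11, so n₀ = 1068.
Finite population correction with N = 1,300: n = n₀ / (1 + (n₀−1)/N) = 1068 / (1 + 1067/1300) = 1068 / 1.8208 ≈ 586.57.
Rounding up, n = 587.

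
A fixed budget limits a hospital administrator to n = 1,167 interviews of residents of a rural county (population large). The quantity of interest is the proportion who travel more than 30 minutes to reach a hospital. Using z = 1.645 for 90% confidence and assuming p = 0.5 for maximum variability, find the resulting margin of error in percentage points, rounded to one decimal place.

SE(p̂) = √[p(1−p)/n] = √[0.2500/1167] = 0.01464.
E = z × SE = 1.645 × 0.01464 = 0.02408, or 2.4 percentage points.

2.4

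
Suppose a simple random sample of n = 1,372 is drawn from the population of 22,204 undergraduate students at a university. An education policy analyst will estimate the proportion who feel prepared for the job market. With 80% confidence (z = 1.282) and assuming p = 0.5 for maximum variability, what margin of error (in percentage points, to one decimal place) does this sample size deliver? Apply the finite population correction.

1.7

Finite-population factor: (N−n)/(N−1) = (22204−1372)/(22204−1) = 0.9383.
SE(p̂) = √[p(1−p)/n · (N−n)/(N−1)] = √[0.2500/1372 × 0.9383] = 0.01308.
E = z × SE = 1.282 × 0.01308 = 0.01676 ≈ 1.7 percentage points.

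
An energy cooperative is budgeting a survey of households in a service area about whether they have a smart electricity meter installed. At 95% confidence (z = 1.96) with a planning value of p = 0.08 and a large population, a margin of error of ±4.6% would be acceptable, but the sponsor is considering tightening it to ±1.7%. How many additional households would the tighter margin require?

At ±4.6%: n = 1.96² × 0.0736 / 0.046² ≈ 133.62 → 134.
At ±1.7%: n = 1.96² × 0.0736 / 0.017² ≈ 978.35 → 979.
Additional respondents: 979 − 134 = 845.

845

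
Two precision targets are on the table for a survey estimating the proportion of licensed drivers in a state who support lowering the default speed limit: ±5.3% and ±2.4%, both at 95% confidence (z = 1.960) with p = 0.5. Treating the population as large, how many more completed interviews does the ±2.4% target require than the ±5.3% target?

1326

At ±5.3%: n = 1.960² × 0.2500 / 0.053² ≈ 341.90 → 342.
At ±2.4%: n = 1.960² × 0.2500 / 0.024² ≈ 1667.36 → 1668.
Additional respondents: 1668 − 342 = 1326.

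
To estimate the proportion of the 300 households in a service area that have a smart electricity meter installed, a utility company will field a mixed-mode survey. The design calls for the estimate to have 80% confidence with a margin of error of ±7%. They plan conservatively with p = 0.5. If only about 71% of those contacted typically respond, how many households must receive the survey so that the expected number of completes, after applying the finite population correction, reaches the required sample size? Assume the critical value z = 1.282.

Completed interviews needed (unadjusted): n₀ = 1.282² × 0.2500 / 0.070² ≈ 83.85 → 84.
FPC for N = 300: n = 84 / (1 + 83/300) = 84 / 1.2767 ≈ 65.80 → 66.
At a 71% response rate, contacts needed = 66 / 0.71 ≈ 92.96 → 93.

93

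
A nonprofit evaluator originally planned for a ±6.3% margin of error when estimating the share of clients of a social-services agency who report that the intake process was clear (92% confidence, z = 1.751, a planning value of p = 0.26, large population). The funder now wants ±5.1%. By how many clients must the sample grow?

At ±6.3%: n = 1.751² × 0.1924 / 0.063² ≈ 148.63 → 149.
At ±5.1%: n = 1.751² × 0.1924 / 0.051² ≈ 226.80 → 227.
Additional respondents: 227 − 149 = 78.

78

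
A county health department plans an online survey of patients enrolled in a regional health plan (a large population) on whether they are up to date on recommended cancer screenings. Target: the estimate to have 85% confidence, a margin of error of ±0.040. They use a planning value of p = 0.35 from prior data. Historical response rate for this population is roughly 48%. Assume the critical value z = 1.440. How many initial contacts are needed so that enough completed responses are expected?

615

Completed interviews needed: n₀ = 1.440² × 0.2275 / 0.040² ≈ 294.84 → 295.
At a 48% response rate, contacts needed = 295 / 0.48 ≈ 614.58 → 615.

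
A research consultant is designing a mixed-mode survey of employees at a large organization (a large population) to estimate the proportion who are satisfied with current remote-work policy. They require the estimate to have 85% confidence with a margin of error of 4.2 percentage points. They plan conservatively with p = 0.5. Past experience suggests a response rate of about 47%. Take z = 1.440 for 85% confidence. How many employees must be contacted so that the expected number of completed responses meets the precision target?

Completed interviews needed: n₀ = 1.440² × 0.2500 / 0.042² ≈ 293.88 → 294.
At a 47% response rate, contacts needed = 294 / 0.47 ≈ 625.53 → 626.

626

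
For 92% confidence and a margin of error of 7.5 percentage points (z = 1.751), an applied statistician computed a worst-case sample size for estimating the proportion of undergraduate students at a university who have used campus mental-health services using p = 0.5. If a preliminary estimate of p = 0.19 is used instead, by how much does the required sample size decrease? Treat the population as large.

53

Conservative (p = 0.5): n = 1.751² × 0.25 / 0.075² ≈ 136.27 → 137.
Using p = 0.19: p(1−p) = 0.1539, so n = 1.751² × 0.1539 / 0.075² ≈ 83.89 → 84.
Reduction: 137 − 84 = 53.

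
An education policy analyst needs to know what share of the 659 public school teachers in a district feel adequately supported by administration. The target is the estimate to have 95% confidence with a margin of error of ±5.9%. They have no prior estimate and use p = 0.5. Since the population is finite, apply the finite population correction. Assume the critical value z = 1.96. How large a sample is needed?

195

Unadjusted: n₀ = 1.96² × 0.50 × 0.50 / 0.059² ≈ 275.90, so n₀ = 276.
Finite population correction with N = 659: n = n₀ / (1 + (n₀−1)/N) = 276 / (1 + 275/659) = 276 / 1.4173 ≈ 194.74.
Rounding up, n = 195.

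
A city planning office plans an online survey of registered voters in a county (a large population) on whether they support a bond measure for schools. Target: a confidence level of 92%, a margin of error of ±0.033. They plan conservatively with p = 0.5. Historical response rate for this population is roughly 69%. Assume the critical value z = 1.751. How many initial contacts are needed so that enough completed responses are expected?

Completed interviews needed: n₀ = 1.751² × 0.2500 / 0.033² ≈ 703.86 → 704.
At a 69% response rate, contacts needed = 704 / 0.69 ≈ 1020.29 → 1021.

1021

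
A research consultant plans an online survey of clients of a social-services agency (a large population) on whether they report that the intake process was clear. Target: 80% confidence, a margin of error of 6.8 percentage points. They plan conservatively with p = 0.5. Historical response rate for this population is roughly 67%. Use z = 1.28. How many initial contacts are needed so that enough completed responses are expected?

Completed interviews needed: n₀ = 1.28² × 0.2500 / 0.068² ≈ 88.58 → 89.
At a 67% response rate, contacts needed = 89 / 0.67 ≈ 132.84 → 133.

133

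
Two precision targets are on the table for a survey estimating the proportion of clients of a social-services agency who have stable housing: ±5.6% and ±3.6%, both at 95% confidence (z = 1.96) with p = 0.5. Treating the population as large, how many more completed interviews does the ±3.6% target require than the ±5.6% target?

435

At ±5.6%: n = 1.96² × 0.2500 / 0.056² ≈ 306.25 → 307.
At ±3.6%: n = 1.96² × 0.2500 / 0.036² ≈ 741.05 → 742.
Additional respondents: 742 − 307 = 435.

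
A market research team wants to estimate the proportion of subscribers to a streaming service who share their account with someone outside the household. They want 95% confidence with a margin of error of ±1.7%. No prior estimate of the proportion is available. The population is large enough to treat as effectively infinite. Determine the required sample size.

3324

For 95% confidence, z = 1.960.
With no prior estimate, use p = 0.5, giving p(1−p) = 0.25.
n = z²·p(1−p)/E² = 1.960² × 0.2500 / 0.017² = 3.8416 × 0.2500 / 0.000289 ≈ 3323.18.
Rounding up gives n = 3324.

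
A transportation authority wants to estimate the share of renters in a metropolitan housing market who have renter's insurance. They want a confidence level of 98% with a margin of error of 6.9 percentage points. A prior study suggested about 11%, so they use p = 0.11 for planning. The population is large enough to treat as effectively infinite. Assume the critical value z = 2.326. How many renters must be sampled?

112

With p = 0.11, p(1−p) = 0.0979.
n = z²·p(1−p)/E² = 2.326² × 0.0979 / 0.069² = 5.4103 × 0.0979 / 0.004761 ≈ 111.25.
Rounding up gives n = 112.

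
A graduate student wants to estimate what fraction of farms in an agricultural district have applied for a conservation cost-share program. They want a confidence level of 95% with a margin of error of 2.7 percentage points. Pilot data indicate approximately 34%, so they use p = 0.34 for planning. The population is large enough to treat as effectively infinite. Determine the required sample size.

1183

For 95% confidence, z = 1.96.
With p = 0.34, p(1−p) = 0.2244.
n = z²·p(1−p)/E² = 1.96² × 0.2244 / 0.027² = 3.8416 × 0.2244 / 0.000729 ≈ 1182.52.
Rounding up gives n = 1183.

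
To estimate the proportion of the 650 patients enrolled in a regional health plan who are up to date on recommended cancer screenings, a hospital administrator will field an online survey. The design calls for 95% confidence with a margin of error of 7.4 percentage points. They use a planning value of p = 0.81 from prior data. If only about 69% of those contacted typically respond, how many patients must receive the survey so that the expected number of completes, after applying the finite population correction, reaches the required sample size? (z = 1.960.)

135

Completed interviews needed (unadjusted): n₀ = 1.960² × 0.1539 / 0.074² ≈ 107.97 → 108.
FPC for N = 650: n = 108 / (1 + 107/650) = 108 / 1.1646 ≈ 92.73 → 93.
At a 69% response rate, contacts needed = 93 / 0.69 ≈ 134.78 → 135.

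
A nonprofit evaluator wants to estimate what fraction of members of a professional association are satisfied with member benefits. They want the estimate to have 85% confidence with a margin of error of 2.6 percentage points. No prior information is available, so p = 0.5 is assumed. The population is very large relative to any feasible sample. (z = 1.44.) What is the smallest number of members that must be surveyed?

With p = 0.5, p(1−p) = 0.25.
n = z²·p(1−p)/E² = 1.44² × 0.2500 / 0.026² = 2.0736 × 0.2500 / 0.000676 ≈ 766.86.
Rounding up gives n = 767.

767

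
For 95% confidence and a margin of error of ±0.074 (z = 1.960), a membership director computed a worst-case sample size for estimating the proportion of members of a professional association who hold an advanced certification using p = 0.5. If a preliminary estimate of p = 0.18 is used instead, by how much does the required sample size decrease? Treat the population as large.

72

Conservative (p = 0.5): n = 1.960² × 0.25 / 0.074² ≈ 175.38 → 176.
Using p = 0.18: p(1−p) = 0.1476, so n = 1.960² × 0.1476 / 0.074² ≈ 103.55 → 104.
Reduction: 176 − 104 = 72.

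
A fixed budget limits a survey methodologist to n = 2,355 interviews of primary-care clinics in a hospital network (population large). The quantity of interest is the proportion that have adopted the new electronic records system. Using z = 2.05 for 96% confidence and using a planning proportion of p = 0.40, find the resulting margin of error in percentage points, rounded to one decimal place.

SE(p̂) = √[p(1−p)/n] = √[0.2400/2355] = 0.01010.
E = z × SE = 2.05 × 0.01010 = 0.02069, or 2.1 percentage points.

2.1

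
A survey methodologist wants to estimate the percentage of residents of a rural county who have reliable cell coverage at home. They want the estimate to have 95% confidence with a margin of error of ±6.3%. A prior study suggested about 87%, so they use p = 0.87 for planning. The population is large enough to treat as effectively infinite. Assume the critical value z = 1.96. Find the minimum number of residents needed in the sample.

110

With p = 0.87, p(1−p) = 0.1131.
n = z²·p(1−p)/E² = 1.96² × 0.1131 / 0.063² = 3.8416 × 0.1131 / 0.003969 ≈ 109.47.
Rounding up gives n = 110.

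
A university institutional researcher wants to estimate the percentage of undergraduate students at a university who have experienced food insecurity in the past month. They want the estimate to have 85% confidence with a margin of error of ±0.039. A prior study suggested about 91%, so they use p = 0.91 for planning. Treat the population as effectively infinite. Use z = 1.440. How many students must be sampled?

112

With p = 0.91, p(1−p) = 0.0819.
n = z²·p(1−p)/E² = 1.440² × 0.0819 / 0.039² = 2.0736 × 0.0819 / 0.001521 ≈ 111.66.
Rounding up gives n = 112.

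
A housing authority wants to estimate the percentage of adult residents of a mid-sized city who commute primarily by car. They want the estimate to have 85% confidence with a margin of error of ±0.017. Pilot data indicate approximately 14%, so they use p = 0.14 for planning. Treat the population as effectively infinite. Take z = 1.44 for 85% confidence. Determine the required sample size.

864

With p = 0.14, p(1−p) = 0.1204.
n = z²·p(1−p)/E² = 1.44² × 0.1204 / 0.017² = 2.0736 × 0.1204 / 0.000289 ≈ 863.88.
Rounding up gives n = 864.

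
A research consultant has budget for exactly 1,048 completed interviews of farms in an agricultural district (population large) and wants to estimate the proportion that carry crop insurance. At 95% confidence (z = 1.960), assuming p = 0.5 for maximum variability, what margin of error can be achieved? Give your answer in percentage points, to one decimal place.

SE(p̂) = √[p(1−p)/n] = √[0.2500/1048] = 0.01545.
E = z × SE = 1.960 × 0.01545 = 0.03027, or 3.0 percentage points.

3.0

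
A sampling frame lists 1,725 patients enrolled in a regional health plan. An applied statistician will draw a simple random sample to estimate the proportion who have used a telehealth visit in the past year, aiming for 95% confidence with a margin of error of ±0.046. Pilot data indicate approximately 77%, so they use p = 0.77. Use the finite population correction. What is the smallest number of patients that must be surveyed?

For 95% confidence, z = 1.960.
Unadjusted: n₀ = 1.960² × 0.77 × 0.23 / 0.046² ≈ 321.53, so n₀ = 322.
Finite population correction with N = 1,725: n = n₀ / (1 + (n₀−1)/N) = 322 / (1 + 321/1725) = 322 / 1.1861 ≈ 271.48.
Rounding up, n = 272.

272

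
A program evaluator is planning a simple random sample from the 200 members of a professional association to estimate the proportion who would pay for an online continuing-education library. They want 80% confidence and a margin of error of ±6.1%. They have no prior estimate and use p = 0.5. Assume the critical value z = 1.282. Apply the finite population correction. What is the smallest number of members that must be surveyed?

72

Unadjusted: n₀ = 1.282² × 0.50 × 0.50 / 0.061² ≈ 110.42, so n₀ = 111.
Finite population correction with N = 200: n = n₀ / (1 + (n₀−1)/N) = 111 / (1 + 110/200) = 111 / 1.5500 ≈ 71.61.
Rounding up, n = 72.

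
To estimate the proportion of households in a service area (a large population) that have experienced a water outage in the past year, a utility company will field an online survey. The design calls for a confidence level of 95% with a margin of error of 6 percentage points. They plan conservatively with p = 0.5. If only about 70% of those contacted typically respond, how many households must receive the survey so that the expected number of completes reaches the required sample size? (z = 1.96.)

Completed interviews needed: n₀ = 1.96² × 0.2500 / 0.060² ≈ 266.78 → 267.
At a 70% response rate, contacts needed = 267 / 0.70 ≈ 381.43 → 382.

382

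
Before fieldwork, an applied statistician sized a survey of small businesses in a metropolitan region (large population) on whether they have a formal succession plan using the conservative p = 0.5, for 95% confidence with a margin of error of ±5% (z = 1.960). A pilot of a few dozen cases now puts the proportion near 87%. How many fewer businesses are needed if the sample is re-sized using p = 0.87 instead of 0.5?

Conservative (p = 0.5): n = 1.960² × 0.25 / 0.050² ≈ 384.16 → 385.
Using p = 0.87: p(1−p) = 0.1131, so n = 1.960² × 0.1131 / 0.050² ≈ 173.79 → 174.
Reduction: 385 − 174 = 211.

211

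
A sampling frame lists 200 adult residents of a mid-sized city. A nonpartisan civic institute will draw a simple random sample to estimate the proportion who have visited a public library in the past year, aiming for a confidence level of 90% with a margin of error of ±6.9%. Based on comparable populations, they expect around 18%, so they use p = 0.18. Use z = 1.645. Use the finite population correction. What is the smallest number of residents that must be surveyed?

Unadjusted: n₀ = 1.645² × 0.18 × 0.82 / 0.069² ≈ 83.89, so n₀ = 84.
Finite population correction with N = 200: n = n₀ / (1 + (n₀−1)/N) = 84 / (1 + 83/200) = 84 / 1.4150 ≈ 59.36.
Rounding up, n = 60.

60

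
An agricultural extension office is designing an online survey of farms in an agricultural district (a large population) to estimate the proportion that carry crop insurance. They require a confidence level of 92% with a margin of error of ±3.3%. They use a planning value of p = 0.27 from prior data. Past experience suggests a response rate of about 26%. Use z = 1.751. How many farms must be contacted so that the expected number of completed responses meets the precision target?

Completed interviews needed: n₀ = 1.751² × 0.1971 / 0.033² ≈ 554.92 → 555.
At a 26% response rate, contacts needed = 555 / 0.26 ≈ 2134.62 → 2135.

2135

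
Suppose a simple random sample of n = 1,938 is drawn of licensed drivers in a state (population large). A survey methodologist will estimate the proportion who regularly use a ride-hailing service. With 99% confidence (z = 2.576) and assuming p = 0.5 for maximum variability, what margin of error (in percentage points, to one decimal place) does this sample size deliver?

SE(p̂) = √[p(1−p)/n] = √[0.2500/1938] = 0.01136.
E = z × SE = 2.576 × 0.01136 = 0.02926, or 2.9 percentage points.

2.9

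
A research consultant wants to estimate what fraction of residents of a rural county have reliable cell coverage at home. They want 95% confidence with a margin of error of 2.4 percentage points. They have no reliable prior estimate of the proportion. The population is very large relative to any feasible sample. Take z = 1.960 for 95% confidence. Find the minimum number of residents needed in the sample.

1668

With no prior estimate, use p = 0.5, giving p(1−p) = 0.25.
n = z²·p(1−p)/E² = 1.960² × 0.2500 / 0.024² = 3.8416 × 0.2500 / 0.000576 ≈ 1667.36.
Rounding up gives n = 1668.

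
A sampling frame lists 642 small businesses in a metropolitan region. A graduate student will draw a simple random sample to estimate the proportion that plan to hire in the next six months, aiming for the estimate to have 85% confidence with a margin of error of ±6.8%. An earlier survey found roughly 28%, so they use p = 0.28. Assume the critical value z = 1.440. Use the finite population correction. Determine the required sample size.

80

Unadjusted: n₀ = 1.440² × 0.28 × 0.72 / 0.068² ≈ 90.41, so n₀ = 91.
Finite population correction with N = 642: n = n₀ / (1 + (n₀−1)/N) = 91 / (1 + 90/642) = 91 / 1.1402 ≈ 79.81.
Rounding up, n = 80.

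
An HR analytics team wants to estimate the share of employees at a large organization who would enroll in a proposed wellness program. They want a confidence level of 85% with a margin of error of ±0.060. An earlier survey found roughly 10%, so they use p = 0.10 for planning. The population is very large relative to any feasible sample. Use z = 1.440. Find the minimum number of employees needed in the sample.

52

With p = 0.10, p(1−p) = 0.0900.
n = z²·p(1−p)/E² = 1.440² × 0.0900 / 0.060² = 2.0736 × 0.0900 / 0.003600 ≈ 51.84.
Rounding up gives n = 52.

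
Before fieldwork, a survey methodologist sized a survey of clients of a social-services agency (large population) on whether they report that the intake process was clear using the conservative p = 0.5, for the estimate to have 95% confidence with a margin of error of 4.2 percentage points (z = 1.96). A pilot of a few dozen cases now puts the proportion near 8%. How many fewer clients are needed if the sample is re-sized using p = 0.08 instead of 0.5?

384

Conservative (p = 0.5): n = 1.96² × 0.25 / 0.042² ≈ 544.44 → 545.
Using p = 0.08: p(1−p) = 0.0736, so n = 1.96² × 0.0736 / 0.042² ≈ 160.28 → 161.
Reduction: 545 − 161 = 384.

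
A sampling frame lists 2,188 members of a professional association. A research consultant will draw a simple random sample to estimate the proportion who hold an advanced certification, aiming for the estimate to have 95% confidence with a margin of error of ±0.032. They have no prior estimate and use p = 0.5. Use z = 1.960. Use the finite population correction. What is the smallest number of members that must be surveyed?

Unadjusted: n₀ = 1.960² × 0.50 × 0.50 / 0.032² ≈ 937.89, so n₀ = 938.
Finite population correction with N = 2,188: n = n₀ / (1 + (n₀−1)/N) = 938 / (1 + 937/2188) = 938 / 1.4282 ≈ 656.75.
Rounding up, n = 657.

657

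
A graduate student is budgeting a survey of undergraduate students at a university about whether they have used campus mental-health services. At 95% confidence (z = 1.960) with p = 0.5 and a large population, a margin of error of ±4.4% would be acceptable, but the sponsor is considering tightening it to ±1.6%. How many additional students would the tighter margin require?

At ±4.4%: n = 1.960² × 0.2500 / 0.044² ≈ 496.07 → 497.
At ±1.6%: n = 1.960² × 0.2500 / 0.016² ≈ 3751.56 → 3752.
Additional respondents: 3752 − 497 = 3255.

3255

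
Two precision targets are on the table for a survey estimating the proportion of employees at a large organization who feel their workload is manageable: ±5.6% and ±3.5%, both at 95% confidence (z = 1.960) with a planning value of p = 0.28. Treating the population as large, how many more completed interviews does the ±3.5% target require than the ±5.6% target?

At ±5.6%: n = 1.960² × 0.2016 / 0.056² ≈ 246.96 → 247.
At ±3.5%: n = 1.960² × 0.2016 / 0.035² ≈ 632.22 → 633.
Additional respondents: 633 − 247 = 386.

386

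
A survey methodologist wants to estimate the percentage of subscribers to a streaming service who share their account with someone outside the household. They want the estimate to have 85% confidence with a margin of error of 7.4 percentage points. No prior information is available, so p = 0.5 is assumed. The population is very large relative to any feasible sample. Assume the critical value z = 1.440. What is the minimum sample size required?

With p = 0.5, p(1−p) = 0.25.
n = z²·p(1−p)/E² = 1.440² × 0.2500 / 0.074² = 2.0736 × 0.2500 / 0.005476 ≈ 94.67.
Rounding up gives n = 95.

95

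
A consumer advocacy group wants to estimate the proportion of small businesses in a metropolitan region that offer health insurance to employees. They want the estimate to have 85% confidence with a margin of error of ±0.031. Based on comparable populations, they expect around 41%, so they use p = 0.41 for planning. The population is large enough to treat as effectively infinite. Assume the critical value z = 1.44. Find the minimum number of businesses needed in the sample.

522

With p = 0.41, p(1−p) = 0.2419.
n = z²·p(1−p)/E² = 1.44² × 0.2419 / 0.031² = 2.0736 × 0.2419 / 0.000961 ≈ 521.96.
Rounding up gives n = 522.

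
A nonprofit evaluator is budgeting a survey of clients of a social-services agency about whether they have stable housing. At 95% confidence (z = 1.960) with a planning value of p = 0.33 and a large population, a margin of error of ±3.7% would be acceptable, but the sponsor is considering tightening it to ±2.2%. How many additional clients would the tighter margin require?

1134

At ±3.7%: n = 1.960² × 0.2211 / 0.037² ≈ 620.44 → 621.
At ±2.2%: n = 1.960² × 0.2211 / 0.022² ≈ 1754.91 → 1755.
Additional respondents: 1755 − 621 = 1134.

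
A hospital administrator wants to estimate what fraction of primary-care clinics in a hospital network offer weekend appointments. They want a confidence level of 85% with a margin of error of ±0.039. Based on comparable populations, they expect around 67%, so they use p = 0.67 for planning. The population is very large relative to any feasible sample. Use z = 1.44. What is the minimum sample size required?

302

With p = 0.67, p(1−p) = 0.2211.
n = z²·p(1−p)/E² = 1.44² × 0.2211 / 0.039² = 2.0736 × 0.2211 / 0.001521 ≈ 301.43.
Rounding up gives n = 302.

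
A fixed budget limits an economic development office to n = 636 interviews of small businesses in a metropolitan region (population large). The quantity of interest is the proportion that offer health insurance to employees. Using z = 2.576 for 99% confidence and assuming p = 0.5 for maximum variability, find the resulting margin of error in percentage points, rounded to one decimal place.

SE(p̂) = √[p(1−p)/n] = √[0.2500/636] = 0.01983.
E = z × SE = 2.576 × 0.01983 = 0.05107, or 5.1 percentage points.

5.1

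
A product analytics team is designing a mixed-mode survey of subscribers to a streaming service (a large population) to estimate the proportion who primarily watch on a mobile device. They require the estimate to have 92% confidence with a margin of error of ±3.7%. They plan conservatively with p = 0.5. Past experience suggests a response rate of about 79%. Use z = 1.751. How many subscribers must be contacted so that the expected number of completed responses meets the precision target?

Completed interviews needed: n₀ = 1.751² × 0.2500 / 0.037² ≈ 559.90 → 560.
At a 79% response rate, contacts needed = 560 / 0.79 ≈ 708.86 → 709.

709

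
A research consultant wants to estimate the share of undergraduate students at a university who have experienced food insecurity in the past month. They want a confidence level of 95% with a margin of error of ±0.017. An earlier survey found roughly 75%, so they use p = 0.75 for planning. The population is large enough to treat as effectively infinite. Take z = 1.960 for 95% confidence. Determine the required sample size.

2493

With p = 0.75, p(1−p) = 0.1875.
n = z²·p(1−p)/E² = 1.960² × 0.1875 / 0.017² = 3.8416 × 0.1875 / 0.000289 ≈ 2492.39.
Rounding up gives n = 2493.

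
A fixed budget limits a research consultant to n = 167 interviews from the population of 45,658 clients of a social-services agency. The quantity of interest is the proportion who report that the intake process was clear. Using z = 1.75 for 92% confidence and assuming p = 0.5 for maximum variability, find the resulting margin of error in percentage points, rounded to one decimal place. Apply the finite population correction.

Finite-population factor: (N−n)/(N−1) = (45658−167)/(45658−1) = 0.9964.
SE(p̂) = √[p(1−p)/n · (N−n)/(N−1)] = √[0.2500/167 × 0.9964] = 0.03862.
E = z × SE = 1.75 × 0.03862 = 0.06759 ≈ 6.8 percentage points.

6.8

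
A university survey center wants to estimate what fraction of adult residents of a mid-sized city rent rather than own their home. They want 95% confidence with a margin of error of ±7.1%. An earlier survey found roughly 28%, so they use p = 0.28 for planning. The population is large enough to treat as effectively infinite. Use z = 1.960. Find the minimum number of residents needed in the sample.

154

With p = 0.28, p(1−p) = 0.2016.
n = z²·p(1−p)/E² = 1.960² × 0.2016 / 0.071² = 3.8416 × 0.2016 / 0.005041 ≈ 153.63.
Rounding up gives n = 154.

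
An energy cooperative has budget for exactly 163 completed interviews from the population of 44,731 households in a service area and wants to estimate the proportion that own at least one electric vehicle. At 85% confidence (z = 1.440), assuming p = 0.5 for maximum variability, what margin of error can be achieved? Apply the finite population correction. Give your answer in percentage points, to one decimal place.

5.6

Finite-population factor: (N−n)/(N−1) = (44731−163)/(44731−1) = 0.9964.
SE(p̂) = √[p(1−p)/n · (N−n)/(N−1)] = √[0.2500/163 × 0.9964] = 0.03909.
E = z × SE = 1.440 × 0.03909 = 0.05629 ≈ 5.6 percentage points.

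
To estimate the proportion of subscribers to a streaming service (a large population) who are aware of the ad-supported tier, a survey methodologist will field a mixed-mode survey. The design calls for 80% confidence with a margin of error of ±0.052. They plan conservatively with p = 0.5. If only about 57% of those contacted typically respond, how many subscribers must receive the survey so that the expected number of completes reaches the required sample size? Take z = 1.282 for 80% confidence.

Completed interviews needed: n₀ = 1.282² × 0.2500 / 0.052² ≈ 151.95 → 152.
At a 57% response rate, contacts needed = 152 / 0.57 ≈ 266.67 → 267.

267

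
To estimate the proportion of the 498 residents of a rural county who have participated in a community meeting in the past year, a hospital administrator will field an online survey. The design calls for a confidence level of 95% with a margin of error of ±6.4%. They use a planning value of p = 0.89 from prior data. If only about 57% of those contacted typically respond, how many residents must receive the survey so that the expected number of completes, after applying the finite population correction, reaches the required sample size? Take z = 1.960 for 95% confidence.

Completed interviews needed (unadjusted): n₀ = 1.960² × 0.0979 / 0.064² ≈ 91.82 → 92.
FPC for N = 498: n = 92 / (1 + 91/498) = 92 / 1.1827 ≈ 77.79 → 78.
At a 57% response rate, contacts needed = 78 / 0.57 ≈ 136.84 → 137.

137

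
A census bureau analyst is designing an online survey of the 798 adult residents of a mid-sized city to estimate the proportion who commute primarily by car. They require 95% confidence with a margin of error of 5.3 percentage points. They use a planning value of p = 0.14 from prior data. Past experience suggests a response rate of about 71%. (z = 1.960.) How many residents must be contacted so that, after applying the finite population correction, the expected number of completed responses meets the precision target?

193

Completed interviews needed (unadjusted): n₀ = 1.960² × 0.1204 / 0.053² ≈ 164.66 → 165.
FPC for N = 798: n = 165 / (1 + 164/798) = 165 / 1.2055 ≈ 136.87 → 137.
At a 71% response rate, contacts needed = 137 / 0.71 ≈ 192.96 → 193.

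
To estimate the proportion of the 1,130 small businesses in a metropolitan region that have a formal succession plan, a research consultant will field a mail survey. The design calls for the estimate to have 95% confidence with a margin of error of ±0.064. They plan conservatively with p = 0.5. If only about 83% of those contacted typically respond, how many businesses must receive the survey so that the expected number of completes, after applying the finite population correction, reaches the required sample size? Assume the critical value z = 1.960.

Completed interviews needed (unadjusted): n₀ = 1.960² × 0.2500 / 0.064² ≈ 234.47 → 235.
FPC for N = 1,130: n = 235 / (1 + 234/1130) = 235 / 1.2071 ≈ 194.68 → 195.
At an 83% response rate, contacts needed = 195 / 0.83 ≈ 234.94 → 235.

235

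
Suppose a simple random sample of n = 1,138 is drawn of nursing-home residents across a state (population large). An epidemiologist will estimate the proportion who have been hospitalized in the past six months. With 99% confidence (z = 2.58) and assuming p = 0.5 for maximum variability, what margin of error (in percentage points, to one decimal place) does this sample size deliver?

3.8

SE(p̂) = √[p(1−p)/n] = √[0.2500/1138] = 0.01482.
E = z × SE = 2.58 × 0.01482 = 0.03824, or 3.8 percentage points.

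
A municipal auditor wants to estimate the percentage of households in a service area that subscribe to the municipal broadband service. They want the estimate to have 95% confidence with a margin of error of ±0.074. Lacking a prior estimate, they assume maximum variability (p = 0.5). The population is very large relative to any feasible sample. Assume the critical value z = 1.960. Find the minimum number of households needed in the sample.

176

With p = 0.5, p(1−p) = 0.25.
n = z²·p(1−p)/E² = 1.960² × 0.2500 / 0.074² = 3.8416 × 0.2500 / 0.005476 ≈ 175.38.
Rounding up gives n = 176.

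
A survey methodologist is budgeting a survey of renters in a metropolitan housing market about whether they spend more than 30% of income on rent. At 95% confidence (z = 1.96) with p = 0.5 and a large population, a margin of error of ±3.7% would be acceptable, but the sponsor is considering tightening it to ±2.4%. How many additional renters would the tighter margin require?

At ±3.7%: n = 1.96² × 0.2500 / 0.037² ≈ 701.53 → 702.
At ±2.4%: n = 1.96² × 0.2500 / 0.024² ≈ 1667.36 → 1668.
Additional respondents: 1668 − 702 = 966.

966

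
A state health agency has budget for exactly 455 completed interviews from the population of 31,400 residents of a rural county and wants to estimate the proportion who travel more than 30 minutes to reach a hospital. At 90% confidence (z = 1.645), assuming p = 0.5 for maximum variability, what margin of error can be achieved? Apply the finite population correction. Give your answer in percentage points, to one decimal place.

Finite-population factor: (N−n)/(N−1) = (31400−455)/(31400−1) = 0.9855.
SE(p̂) = √[p(1−p)/n · (N−n)/(N−1)] = √[0.2500/455 × 0.9855] = 0.02327.
E = z × SE = 1.645 × 0.02327 = 0.03828 ≈ 3.8 percentage points.

3.8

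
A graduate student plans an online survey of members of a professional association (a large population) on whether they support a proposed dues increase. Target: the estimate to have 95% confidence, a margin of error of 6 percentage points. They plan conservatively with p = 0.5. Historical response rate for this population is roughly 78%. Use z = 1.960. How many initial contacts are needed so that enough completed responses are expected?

343

Completed interviews needed: n₀ = 1.960² × 0.2500 / 0.060² ≈ 266.78 → 267.
At a 78% response rate, contacts needed = 267 / 0.78 ≈ 342.31 → 343.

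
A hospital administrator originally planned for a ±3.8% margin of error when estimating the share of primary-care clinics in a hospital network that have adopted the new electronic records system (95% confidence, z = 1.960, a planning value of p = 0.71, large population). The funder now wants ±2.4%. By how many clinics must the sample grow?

At ±3.8%: n = 1.960² × 0.2059 / 0.038² ≈ 547.77 → 548.
At ±2.4%: n = 1.960² × 0.2059 / 0.024² ≈ 1373.24 → 1374.
Additional respondents: 1374 − 548 = 826.

826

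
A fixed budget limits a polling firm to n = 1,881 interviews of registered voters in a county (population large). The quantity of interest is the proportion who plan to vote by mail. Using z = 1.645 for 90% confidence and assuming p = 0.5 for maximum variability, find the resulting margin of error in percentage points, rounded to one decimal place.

SE(p̂) = √[p(1−p)/n] = √[0.2500/1881] = 0.01153.
E = z × SE = 1.645 × 0.01153 = 0.01896, or 1.9 percentage points.

1.9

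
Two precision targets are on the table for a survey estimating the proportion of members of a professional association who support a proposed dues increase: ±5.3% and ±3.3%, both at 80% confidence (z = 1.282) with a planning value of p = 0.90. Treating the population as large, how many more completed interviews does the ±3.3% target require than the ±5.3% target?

At ±5.3%: n = 1.282² × 0.0900 / 0.053² ≈ 52.66 → 53.
At ±3.3%: n = 1.282² × 0.0900 / 0.033² ≈ 135.83 → 136.
Additional respondents: 136 − 53 = 83.

83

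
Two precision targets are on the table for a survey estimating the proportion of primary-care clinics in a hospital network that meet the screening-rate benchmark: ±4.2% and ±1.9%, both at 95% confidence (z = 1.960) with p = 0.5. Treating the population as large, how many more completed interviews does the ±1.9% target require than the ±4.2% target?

At ±4.2%: n = 1.960² × 0.2500 / 0.042² ≈ 544.44 → 545.
At ±1.9%: n = 1.960² × 0.2500 / 0.019² ≈ 2660.39 → 2661.
Additional respondents: 2661 − 545 = 2116.

2116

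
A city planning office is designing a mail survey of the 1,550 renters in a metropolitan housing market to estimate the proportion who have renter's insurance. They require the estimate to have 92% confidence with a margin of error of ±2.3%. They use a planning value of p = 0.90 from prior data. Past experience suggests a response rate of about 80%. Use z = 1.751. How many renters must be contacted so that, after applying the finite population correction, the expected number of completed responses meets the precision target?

489

Completed interviews needed (unadjusted): n₀ = 1.751² × 0.0900 / 0.023² ≈ 521.63 → 522.
FPC for N = 1,550: n = 522 / (1 + 521/1550) = 522 / 1.3361 ≈ 390.68 → 391.
At an 80% response rate, contacts needed = 391 / 0.80 ≈ 488.75 → 489.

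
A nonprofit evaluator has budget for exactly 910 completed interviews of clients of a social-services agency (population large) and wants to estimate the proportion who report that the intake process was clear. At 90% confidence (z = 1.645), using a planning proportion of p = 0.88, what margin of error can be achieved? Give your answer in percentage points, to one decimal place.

SE(p̂) = √[p(1−p)/n] = √[0.1056/910] = 0.01077.
E = z × SE = 1.645 × 0.01077 = 0.01772, or 1.8 percentage points.

1.8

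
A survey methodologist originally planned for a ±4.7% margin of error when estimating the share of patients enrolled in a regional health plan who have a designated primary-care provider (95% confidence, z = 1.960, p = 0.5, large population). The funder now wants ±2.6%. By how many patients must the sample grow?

986

At ±4.7%: n = 1.960² × 0.2500 / 0.047² ≈ 434.77 → 435.
At ±2.6%: n = 1.960² × 0.2500 / 0.026² ≈ 1420.71 → 1421.
Additional respondents: 1421 − 435 = 986.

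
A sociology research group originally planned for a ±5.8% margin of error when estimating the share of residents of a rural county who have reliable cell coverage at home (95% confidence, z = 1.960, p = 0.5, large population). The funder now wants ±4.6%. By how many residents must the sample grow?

168

At ±5.8%: n = 1.960² × 0.2500 / 0.058² ≈ 285.49 → 286.
At ±4.6%: n = 1.960² × 0.2500 / 0.046² ≈ 453.88 → 454.
Additional respondents: 454 − 286 = 168.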